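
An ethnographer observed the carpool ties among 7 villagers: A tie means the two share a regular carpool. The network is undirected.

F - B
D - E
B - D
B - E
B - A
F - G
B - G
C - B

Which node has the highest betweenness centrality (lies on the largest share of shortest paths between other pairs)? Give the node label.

B

Unnormalized betweenness of each node: A:0, B:13, C:0, D:0, E:0, F:0, G:0.
B has the largest value, 13, making it the main broker — the node through which the most shortest paths run.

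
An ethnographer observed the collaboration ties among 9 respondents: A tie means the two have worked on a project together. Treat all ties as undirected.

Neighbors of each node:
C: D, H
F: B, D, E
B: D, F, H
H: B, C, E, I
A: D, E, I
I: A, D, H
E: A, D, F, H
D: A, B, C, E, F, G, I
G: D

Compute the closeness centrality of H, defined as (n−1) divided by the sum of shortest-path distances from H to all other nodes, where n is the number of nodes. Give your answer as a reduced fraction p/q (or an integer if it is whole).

Distances from H: A:2, B:1, C:1, D:2, E:1, F:2, G:3, I:1. Sum = 13.
n = 9, so closeness = 8/13.

8/13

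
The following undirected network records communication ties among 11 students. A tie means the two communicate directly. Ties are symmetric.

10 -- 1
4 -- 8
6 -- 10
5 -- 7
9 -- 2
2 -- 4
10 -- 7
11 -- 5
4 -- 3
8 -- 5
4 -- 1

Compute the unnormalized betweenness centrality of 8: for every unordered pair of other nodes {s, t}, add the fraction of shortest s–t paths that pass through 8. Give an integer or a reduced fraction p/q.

11

Pairs whose geodesics pass through 8 — 7–4: 1/2; 7–9: 1/2; 7–2: 1/2; 7–3: 1/2; 4–5: 1; 4–11: 1; 5–9: 1; 5–2: 1; 5–3: 1; 5–1: 1/2; 9–11: 1; 11–2: 1; 11–3: 1; 11–1: 1/2.
All other pairs contribute 0.
Summing the contributions gives betweenness(8) = 11.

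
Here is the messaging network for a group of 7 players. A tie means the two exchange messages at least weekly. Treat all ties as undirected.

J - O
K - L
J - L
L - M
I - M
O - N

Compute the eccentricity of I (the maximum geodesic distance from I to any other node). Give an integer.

5

Distances from I: J:3, K:3, L:2, M:1, N:5, O:4.
The largest is 5 (to N), so the eccentricity of I is 5.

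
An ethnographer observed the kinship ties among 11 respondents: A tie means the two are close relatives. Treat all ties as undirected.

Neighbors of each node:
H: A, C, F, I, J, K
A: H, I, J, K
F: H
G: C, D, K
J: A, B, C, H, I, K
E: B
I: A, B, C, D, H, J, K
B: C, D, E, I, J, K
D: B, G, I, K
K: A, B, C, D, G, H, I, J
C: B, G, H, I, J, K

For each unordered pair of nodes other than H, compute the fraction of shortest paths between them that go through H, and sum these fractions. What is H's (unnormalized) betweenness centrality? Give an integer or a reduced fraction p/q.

Pairs whose geodesics pass through H — K–F: 1; C–F: 1; C–A: 1/4; J–F: 1; D–F: 2/2; E–F: 4/4; G–F: 2/2; F–I: 1; F–A: 1; F–B: 4/4.
All other pairs contribute 0.
Summing the contributions gives betweenness(H) = 37/4.

37/4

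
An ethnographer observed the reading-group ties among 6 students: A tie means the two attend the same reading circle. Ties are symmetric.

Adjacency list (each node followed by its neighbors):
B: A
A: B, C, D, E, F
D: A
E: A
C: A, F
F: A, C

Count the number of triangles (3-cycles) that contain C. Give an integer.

1

C's neighbors: A and F.
Neighbor pairs that are themselves tied: C–A–F. Each forms one triangle with C, for 1 in total.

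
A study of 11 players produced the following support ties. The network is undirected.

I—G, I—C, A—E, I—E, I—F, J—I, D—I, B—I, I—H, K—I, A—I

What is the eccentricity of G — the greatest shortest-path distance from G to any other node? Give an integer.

Distances from G: A:2, B:2, C:2, D:2, E:2, F:2, H:2, I:1, J:2, K:2.
The largest is 2 (to H, K, B, A, E, D, J, F, and C), so the eccentricity of G is 2.

2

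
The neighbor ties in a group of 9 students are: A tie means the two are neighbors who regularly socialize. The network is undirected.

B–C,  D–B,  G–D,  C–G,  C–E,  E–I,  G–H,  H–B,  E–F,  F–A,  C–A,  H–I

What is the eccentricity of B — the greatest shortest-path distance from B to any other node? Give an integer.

Distances from B: A:2, C:1, D:1, E:2, F:3, G:2, H:1, I:2.
The largest is 3 (to F), so the eccentricity of B is 3.

3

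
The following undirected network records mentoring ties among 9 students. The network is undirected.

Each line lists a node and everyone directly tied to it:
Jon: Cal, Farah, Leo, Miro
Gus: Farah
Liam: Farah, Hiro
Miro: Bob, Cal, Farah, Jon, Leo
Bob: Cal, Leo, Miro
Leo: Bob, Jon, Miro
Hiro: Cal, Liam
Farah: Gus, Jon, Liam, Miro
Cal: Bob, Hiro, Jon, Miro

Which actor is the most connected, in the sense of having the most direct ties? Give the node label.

Miro

Degrees — Bob:3, Cal:4, Farah:4, Gus:1, Hiro:2, Jon:4, Leo:3, Liam:2, Miro:5.
The maximum is 5, attained only by Miro.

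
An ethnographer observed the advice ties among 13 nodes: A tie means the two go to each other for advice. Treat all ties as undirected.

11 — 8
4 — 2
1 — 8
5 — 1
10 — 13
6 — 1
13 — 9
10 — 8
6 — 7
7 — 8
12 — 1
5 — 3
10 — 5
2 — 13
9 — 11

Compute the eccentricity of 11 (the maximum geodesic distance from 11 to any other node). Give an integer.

4

Distances from 11: 1:2, 2:3, 3:4, 4:4, 5:3, 6:3, 7:2, 8:1, 9:1, 10:2, 12:3, 13:2.
The largest is 4 (to 3 and 4), so the eccentricity of 11 is 4.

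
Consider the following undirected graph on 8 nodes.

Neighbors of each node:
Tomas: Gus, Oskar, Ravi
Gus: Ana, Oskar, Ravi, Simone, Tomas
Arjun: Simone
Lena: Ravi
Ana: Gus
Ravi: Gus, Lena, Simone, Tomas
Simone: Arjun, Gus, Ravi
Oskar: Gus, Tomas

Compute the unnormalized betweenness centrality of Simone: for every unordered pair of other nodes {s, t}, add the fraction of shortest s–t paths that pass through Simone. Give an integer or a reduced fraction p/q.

6

Pairs whose geodesics pass through Simone — Tomas–Arjun: 2/2; Gus–Arjun: 1; Oskar–Arjun: 1; Arjun–Ravi: 1; Arjun–Ana: 1; Arjun–Lena: 1.
All other pairs contribute 0.
Summing the contributions gives betweenness(Simone) = 6.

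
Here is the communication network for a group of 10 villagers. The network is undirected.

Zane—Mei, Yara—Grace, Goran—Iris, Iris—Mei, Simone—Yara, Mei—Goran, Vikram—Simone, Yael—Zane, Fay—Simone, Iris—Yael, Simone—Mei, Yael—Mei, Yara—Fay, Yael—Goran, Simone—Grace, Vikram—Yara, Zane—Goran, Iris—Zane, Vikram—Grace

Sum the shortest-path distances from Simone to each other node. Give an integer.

13

Distances from Simone: Fay:1, Goran:2, Grace:1, Iris:2, Mei:1, Vikram:1, Yael:2, Yara:1, Zane:2.
Sum = 1 + 2 + 1 + 2 + 1 + 1 + 2 + 1 + 2 = 13.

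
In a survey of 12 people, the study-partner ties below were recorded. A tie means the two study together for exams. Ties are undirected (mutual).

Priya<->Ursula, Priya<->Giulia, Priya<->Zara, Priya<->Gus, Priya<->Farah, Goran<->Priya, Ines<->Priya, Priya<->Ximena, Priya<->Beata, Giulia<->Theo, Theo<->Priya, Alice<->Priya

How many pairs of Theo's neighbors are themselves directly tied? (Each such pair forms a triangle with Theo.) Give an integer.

1

Theo's neighbors: Giulia and Priya.
Neighbor pairs that are themselves tied: Theo–Giulia–Priya. Each forms one triangle with Theo, for 1 in total.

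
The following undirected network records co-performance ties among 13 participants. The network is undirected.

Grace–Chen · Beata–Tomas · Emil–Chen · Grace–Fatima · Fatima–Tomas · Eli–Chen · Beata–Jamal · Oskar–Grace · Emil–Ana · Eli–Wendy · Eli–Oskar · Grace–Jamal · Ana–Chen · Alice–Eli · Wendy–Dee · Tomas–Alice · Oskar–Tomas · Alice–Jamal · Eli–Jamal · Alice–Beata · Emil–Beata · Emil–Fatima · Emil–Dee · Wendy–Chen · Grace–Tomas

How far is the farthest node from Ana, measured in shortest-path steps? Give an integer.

Distances from Ana: Alice:3, Beata:2, Chen:1, Dee:2, Eli:2, Emil:1, Fatima:2, Grace:2, Jamal:3, Oskar:3, Tomas:3, Wendy:2.
The largest is 3 (to Tomas, Jamal, Alice, and Oskar), so the eccentricity of Ana is 3.

3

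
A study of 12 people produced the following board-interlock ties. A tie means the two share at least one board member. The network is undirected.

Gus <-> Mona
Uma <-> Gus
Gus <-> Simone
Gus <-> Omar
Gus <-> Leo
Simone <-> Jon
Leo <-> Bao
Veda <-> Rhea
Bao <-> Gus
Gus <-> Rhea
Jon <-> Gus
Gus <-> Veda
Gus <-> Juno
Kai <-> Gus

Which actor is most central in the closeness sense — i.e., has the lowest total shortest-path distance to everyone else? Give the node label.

Gus

Farness (sum of distances to all others) for each node — Bao:20, Gus:11, Jon:20, Juno:21, Kai:21, Leo:20, Mona:21, Omar:21, Rhea:20, Simone:20, Uma:21, Veda:20.
The smallest farness is 11, for Gus, so Gus has the highest closeness.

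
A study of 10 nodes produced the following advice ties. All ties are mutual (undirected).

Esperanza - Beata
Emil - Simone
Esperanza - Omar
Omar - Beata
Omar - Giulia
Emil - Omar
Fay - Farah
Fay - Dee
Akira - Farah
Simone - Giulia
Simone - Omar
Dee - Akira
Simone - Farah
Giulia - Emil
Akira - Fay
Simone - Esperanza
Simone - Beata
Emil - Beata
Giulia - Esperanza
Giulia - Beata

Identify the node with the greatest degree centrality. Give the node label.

Simone

Degrees — Akira:3, Beata:5, Dee:2, Emil:4, Esperanza:4, Farah:3, Fay:3, Giulia:5, Omar:5, Simone:6.
The maximum is 6, attained only by Simone.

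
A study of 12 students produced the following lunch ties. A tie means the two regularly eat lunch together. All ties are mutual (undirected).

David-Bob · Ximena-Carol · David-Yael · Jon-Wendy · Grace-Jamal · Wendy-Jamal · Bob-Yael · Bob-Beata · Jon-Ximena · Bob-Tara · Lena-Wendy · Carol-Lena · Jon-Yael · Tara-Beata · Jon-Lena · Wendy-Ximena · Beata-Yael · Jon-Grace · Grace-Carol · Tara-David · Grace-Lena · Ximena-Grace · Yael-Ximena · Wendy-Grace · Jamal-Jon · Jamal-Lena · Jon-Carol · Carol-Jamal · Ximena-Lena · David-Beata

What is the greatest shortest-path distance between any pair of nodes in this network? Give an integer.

Eccentricity of each node (its greatest distance to any other): Beata:3, Bob:3, Carol:4, David:3, Grace:4, Jamal:4, Jon:3, Lena:4, Tara:4, Wendy:4, Ximena:3, Yael:2.
The maximum eccentricity is 4, realized for instance by the pair Tara–Lena via Tara – Beata – Yael – Jon – Lena. So the diameter is 4.

4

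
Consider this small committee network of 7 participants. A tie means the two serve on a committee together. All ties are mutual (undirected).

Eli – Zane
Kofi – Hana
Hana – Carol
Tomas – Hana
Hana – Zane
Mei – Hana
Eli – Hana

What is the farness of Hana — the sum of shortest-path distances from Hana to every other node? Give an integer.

6

Distances from Hana: Carol:1, Eli:1, Kofi:1, Mei:1, Tomas:1, Zane:1.
Sum = 1 + 1 + 1 + 1 + 1 + 1 = 6.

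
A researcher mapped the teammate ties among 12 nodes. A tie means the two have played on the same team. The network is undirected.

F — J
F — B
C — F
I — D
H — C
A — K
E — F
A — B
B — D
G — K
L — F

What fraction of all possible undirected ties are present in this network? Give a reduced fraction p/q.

There are 11 edges and 12 nodes, so the maximum possible is C(12,2) = 66.
Density = 11/66 = 1/6.

1/6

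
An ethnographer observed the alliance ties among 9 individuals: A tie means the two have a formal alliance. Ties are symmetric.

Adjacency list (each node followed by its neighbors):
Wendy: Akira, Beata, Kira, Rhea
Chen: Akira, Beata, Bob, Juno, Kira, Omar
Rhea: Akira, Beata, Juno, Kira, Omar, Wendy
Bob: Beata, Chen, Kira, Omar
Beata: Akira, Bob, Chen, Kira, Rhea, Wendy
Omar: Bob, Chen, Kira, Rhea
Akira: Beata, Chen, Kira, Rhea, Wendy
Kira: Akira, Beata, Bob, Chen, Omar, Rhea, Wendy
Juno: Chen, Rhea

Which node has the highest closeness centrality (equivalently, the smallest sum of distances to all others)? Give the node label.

Kira

Farness (sum of distances to all others) for each node — Akira:11, Beata:10, Bob:12, Chen:10, Juno:14, Kira:9, Omar:12, Rhea:10, Wendy:12.
The smallest farness is 9, for Kira, so Kira has the highest closeness.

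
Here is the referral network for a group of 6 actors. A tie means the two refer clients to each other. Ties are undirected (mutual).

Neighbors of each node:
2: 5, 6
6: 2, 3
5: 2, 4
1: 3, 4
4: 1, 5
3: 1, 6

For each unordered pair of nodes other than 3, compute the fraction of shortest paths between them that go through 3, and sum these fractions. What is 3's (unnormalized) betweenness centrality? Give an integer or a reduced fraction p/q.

Pairs whose geodesics pass through 3 — 6–4: 1/2; 6–1: 1; 2–1: 1/2.
All other pairs contribute 0.
Summing the contributions gives betweenness(3) = 2.

2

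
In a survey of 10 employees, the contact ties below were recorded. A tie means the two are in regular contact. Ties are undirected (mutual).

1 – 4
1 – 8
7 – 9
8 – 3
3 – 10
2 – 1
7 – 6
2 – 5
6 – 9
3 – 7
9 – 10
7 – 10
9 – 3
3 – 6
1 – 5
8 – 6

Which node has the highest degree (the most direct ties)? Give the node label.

Degrees — 1:4, 2:2, 3:5, 4:1, 5:2, 6:4, 7:4, 8:3, 9:4, 10:3.
The maximum is 5, attained only by 3.

3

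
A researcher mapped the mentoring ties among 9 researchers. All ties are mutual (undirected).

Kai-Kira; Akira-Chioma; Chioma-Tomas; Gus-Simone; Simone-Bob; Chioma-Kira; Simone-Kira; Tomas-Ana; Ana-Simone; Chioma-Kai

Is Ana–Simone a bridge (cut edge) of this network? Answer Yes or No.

No

Even without that edge, Ana still reaches Simone via Ana – Tomas – Chioma – Kira – Simone, so the network stays connected. Not a bridge.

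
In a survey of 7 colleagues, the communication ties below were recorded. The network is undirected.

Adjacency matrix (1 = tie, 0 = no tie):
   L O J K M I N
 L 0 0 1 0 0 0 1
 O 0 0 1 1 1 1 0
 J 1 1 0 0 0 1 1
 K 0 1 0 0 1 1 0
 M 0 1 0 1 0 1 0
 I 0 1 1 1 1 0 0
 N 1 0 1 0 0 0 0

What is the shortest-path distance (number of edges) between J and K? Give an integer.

One shortest route is J – O – K, which uses 2 edges, and J and K are not directly tied, so nothing shorter exists. So d(J,K) = 2.

2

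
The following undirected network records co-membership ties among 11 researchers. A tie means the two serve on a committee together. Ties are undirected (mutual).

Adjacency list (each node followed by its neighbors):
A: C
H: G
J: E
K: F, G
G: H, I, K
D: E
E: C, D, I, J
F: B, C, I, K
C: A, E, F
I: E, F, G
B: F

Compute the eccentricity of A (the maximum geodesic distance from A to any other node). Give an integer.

5

Distances from A: B:3, C:1, D:3, E:2, F:2, G:4, H:5, I:3, J:3, K:3.
The largest is 5 (to H), so the eccentricity of A is 5.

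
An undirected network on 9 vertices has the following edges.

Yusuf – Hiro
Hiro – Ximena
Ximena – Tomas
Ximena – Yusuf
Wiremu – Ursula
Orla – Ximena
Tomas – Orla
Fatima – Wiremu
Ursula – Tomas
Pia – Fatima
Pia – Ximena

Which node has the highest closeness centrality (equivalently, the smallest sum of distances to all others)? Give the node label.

Ximena

Farness (sum of distances to all others) for each node — Fatima:18, Hiro:18, Orla:16, Pia:15, Tomas:14, Ursula:17, Wiremu:20, Ximena:12, Yusuf:18.
The smallest farness is 12, for Ximena, so Ximena has the highest closeness.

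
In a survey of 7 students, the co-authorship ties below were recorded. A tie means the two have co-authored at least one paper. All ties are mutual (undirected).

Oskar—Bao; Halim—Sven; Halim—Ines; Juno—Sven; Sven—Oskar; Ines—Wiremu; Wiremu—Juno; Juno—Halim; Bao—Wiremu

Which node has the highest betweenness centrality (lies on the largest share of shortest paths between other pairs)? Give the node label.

Wiremu

Unnormalized betweenness of each node: Bao:3/2, Halim:2, Ines:5/6, Juno:11/6, Oskar:4/3, Sven:17/6, Wiremu:11/3.
Wiremu has the largest value, 11/3, making it the main broker — the node through which the most shortest paths run.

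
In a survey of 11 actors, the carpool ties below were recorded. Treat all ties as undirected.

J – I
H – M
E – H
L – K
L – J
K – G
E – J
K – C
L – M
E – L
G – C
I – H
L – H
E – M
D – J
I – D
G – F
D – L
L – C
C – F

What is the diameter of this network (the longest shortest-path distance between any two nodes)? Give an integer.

4

Eccentricity of each node (its greatest distance to any other): C:3, D:3, E:3, F:4, G:4, H:3, I:4, J:3, K:3, L:2, M:3.
The maximum eccentricity is 4, realized for instance by the pair F–I via F – C – L – D – I. So the diameter is 4.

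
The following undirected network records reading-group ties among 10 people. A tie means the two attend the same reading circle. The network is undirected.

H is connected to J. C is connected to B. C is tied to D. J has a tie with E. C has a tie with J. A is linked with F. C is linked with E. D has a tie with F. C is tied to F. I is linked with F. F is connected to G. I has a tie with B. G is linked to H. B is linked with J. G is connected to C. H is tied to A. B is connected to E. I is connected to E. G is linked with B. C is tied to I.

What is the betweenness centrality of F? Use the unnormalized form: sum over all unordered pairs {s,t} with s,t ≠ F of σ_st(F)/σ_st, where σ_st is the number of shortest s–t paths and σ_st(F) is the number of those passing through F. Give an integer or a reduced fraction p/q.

241/35

Pairs whose geodesics pass through F — D–H: 2/4; D–I: 1/2; D–G: 1/2; D–A: 1; H–I: 2/7; E–A: 2/3; I–G: 1/3; I–A: 1; C–A: 1; B–A: 3/5; G–A: 1/2.
All other pairs contribute 0.
Summing the contributions gives betweenness(F) = 241/35.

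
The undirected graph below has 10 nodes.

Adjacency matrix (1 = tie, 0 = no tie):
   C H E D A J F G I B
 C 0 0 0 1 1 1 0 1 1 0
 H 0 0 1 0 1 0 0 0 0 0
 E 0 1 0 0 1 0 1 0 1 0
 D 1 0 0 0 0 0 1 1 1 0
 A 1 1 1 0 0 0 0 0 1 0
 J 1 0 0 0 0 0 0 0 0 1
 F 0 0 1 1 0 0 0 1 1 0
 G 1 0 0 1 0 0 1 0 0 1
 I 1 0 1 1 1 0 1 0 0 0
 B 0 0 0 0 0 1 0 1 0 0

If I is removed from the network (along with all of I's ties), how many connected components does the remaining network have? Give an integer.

I's neighbors (A, C, D, E, and F) remain reachable from one another through other ties, so the rest of the network stays in one piece.

1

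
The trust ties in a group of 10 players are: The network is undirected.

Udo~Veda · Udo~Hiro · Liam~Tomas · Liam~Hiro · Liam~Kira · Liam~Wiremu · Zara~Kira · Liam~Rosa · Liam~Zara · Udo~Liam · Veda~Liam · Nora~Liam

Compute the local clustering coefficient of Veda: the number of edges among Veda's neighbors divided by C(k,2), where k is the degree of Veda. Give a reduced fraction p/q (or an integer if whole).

Veda's neighbors: Liam and Udo (k = 2).
Possible neighbor pairs: C(2,2) = 1. Edges among them: Liam–Udo → e = 1.
Clustering(Veda) = 1/1.

1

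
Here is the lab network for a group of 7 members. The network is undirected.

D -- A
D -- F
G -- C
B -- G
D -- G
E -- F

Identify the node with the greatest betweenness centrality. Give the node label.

D

Unnormalized betweenness of each node: A:0, B:0, C:0, D:11, E:0, F:5, G:9.
D has the largest value, 11, making it the main broker — the node through which the most shortest paths run.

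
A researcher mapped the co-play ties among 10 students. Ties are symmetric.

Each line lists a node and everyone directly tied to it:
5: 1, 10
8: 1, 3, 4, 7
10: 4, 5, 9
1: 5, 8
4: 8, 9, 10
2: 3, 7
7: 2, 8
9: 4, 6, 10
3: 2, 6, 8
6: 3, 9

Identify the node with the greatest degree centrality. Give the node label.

8

Degrees — 1:2, 2:2, 3:3, 4:3, 5:2, 6:2, 7:2, 8:4, 9:3, 10:3.
The maximum is 4, attained only by 8.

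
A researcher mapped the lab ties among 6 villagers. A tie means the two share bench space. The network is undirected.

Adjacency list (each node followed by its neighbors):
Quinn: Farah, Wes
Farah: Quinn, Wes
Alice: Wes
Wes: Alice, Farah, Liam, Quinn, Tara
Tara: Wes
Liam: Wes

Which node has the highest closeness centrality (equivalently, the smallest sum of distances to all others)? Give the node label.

Farness (sum of distances to all others) for each node — Alice:9, Farah:8, Liam:9, Quinn:8, Tara:9, Wes:5.
The smallest farness is 5, for Wes, so Wes has the highest closeness.

Wes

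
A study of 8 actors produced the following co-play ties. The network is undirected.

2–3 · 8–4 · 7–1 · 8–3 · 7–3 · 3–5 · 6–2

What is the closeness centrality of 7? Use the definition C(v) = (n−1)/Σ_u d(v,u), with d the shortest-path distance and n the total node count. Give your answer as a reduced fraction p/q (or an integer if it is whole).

1/2

Distances from 7: 1:1, 2:2, 3:1, 4:3, 5:2, 6:3, 8:2. Sum = 14.
n = 8, so closeness = 7/14 = 1/2.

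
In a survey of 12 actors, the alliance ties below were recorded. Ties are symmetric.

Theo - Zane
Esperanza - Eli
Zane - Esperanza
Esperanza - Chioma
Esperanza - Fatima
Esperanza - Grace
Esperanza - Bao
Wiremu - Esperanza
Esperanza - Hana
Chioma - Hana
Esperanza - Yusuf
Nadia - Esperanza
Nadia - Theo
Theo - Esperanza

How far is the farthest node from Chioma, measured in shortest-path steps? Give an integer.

2

Distances from Chioma: Bao:2, Eli:2, Esperanza:1, Fatima:2, Grace:2, Hana:1, Nadia:2, Theo:2, Wiremu:2, Yusuf:2, Zane:2.
The largest is 2 (to Yusuf, Fatima, Nadia, Wiremu, Zane, Grace, Bao, Eli, and Theo), so the eccentricity of Chioma is 2.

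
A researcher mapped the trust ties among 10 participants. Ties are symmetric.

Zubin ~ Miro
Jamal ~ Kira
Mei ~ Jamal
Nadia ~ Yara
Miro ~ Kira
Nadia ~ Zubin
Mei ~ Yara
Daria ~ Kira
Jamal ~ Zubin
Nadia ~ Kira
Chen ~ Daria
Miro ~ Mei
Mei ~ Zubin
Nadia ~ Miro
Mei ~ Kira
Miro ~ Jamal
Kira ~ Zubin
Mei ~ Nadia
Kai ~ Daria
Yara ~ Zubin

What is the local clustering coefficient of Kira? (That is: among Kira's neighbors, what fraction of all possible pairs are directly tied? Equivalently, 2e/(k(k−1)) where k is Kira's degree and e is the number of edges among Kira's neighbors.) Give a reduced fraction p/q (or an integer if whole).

Kira's neighbors: Daria, Jamal, Mei, Miro, Nadia, and Zubin (k = 6).
Possible neighbor pairs: C(6,2) = 15. Edges among them: Jamal–Mei, Jamal–Miro, Jamal–Zubin, Mei–Miro, Mei–Nadia, Mei–Zubin, Miro–Nadia, Miro–Zubin, Nadia–Zubin → e = 9.
Clustering(Kira) = 9/15 = 3/5.

3/5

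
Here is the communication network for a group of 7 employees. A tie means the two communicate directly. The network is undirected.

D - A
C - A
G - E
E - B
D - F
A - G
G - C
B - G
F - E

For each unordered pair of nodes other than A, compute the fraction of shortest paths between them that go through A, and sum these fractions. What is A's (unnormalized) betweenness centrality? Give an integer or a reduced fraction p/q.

Pairs whose geodesics pass through A — G–D: 1; B–D: 1/2; C–F: 1/2; C–D: 1.
All other pairs contribute 0.
Summing the contributions gives betweenness(A) = 3.

3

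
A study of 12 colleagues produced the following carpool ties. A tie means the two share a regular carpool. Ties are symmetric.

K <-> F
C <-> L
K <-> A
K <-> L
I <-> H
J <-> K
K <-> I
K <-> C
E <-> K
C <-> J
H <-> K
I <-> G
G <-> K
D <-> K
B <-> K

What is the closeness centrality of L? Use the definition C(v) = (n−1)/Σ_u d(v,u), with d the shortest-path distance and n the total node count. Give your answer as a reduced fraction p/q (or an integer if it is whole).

Distances from L: A:2, B:2, C:1, D:2, E:2, F:2, G:2, H:2, I:2, J:2, K:1. Sum = 20.
n = 12, so closeness = 11/20.

11/20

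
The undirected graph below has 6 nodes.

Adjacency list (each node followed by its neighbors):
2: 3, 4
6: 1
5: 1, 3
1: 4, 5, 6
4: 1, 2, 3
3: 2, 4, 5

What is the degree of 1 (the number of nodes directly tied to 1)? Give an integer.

3

1 is directly tied to 4, 5, and 6. That is 3 neighbors, so the degree of 1 is 3.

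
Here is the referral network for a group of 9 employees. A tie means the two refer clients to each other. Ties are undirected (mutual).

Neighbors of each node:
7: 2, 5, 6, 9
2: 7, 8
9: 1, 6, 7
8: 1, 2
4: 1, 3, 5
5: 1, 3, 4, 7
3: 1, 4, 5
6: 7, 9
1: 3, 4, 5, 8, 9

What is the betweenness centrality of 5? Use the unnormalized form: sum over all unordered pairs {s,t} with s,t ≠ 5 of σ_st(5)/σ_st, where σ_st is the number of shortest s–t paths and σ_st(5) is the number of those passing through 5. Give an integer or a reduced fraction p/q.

Pairs whose geodesics pass through 5 — 2–3: 1/2; 2–4: 1/2; 7–1: 1/2; 7–3: 1; 7–4: 1; 3–6: 1/2; 6–4: 1/2.
All other pairs contribute 0.
Summing the contributions gives betweenness(5) = 9/2.

9/2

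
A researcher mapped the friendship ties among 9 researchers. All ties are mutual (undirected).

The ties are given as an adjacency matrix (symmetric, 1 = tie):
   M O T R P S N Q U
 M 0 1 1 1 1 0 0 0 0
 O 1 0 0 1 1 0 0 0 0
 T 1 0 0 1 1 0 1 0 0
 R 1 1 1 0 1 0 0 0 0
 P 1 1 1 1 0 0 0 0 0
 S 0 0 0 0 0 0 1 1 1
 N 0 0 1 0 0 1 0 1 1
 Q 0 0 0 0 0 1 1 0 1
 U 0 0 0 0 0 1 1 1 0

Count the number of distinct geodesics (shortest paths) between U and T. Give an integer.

The shortest distance is 2, and the only length-2 path is U–N–T. So there is exactly 1 shortest path.

1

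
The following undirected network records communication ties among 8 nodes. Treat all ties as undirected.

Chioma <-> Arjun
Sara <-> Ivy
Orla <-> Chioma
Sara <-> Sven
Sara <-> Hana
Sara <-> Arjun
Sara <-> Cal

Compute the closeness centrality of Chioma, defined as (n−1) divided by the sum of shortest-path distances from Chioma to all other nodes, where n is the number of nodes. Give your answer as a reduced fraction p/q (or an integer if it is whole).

Distances from Chioma: Arjun:1, Cal:3, Hana:3, Ivy:3, Orla:1, Sara:2, Sven:3. Sum = 16.
n = 8, so closeness = 7/16.

7/16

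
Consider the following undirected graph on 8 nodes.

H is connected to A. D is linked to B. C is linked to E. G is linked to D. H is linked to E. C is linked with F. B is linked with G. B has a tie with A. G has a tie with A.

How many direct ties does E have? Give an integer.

2

E is directly tied to C and H. That is 2 neighbors, so the degree of E is 2.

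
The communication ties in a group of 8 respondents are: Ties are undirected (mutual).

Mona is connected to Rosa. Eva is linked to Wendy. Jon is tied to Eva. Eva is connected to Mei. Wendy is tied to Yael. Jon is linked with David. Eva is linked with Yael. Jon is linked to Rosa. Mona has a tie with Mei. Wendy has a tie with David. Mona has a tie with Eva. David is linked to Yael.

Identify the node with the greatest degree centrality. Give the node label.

Degrees — David:3, Eva:5, Jon:3, Mei:2, Mona:3, Rosa:2, Wendy:3, Yael:3.
The maximum is 5, attained only by Eva.

Eva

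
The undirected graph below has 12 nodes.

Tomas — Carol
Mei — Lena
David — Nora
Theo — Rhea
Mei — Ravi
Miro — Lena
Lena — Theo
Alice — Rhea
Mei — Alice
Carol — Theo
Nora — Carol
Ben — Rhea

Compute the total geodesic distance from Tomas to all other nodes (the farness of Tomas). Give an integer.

Distances from Tomas: Alice:4, Ben:4, Carol:1, David:3, Lena:3, Mei:4, Miro:4, Nora:2, Ravi:5, Rhea:3, Theo:2.
Sum = 4 + 4 + 1 + 3 + 3 + 4 + 4 + 2 + 5 + 3 + 2 = 35.

35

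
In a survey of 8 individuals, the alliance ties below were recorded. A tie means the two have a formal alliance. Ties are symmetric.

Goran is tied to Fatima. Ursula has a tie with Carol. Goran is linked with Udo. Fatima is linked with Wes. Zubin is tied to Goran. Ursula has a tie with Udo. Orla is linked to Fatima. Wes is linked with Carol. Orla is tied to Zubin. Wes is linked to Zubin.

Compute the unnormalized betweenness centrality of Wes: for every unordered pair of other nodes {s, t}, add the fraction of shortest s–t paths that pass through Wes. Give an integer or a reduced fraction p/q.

Pairs whose geodesics pass through Wes — Carol–Goran: 2/3; Carol–Fatima: 1; Carol–Orla: 2/2; Carol–Zubin: 1; Ursula–Fatima: 1/2; Ursula–Orla: 2/4; Ursula–Zubin: 1/2; Fatima–Zubin: 1/3.
All other pairs contribute 0.
Summing the contributions gives betweenness(Wes) = 11/2.

11/2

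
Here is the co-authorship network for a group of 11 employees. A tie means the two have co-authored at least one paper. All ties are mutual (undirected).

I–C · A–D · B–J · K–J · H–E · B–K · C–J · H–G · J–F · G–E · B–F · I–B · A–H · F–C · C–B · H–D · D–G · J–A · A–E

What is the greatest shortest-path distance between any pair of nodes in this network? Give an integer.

5

Eccentricity of each node (its greatest distance to any other): A:3, B:4, C:4, D:4, E:4, F:4, G:5, H:4, I:5, J:3, K:4.
The maximum eccentricity is 5, realized for instance by the pair I–G via I – C – J – A – D – G. So the diameter is 5.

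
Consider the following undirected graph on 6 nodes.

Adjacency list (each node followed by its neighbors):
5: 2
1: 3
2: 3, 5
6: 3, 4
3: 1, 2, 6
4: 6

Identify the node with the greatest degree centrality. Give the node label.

3

Degrees — 1:1, 2:2, 3:3, 4:1, 5:1, 6:2.
The maximum is 3, attained only by 3.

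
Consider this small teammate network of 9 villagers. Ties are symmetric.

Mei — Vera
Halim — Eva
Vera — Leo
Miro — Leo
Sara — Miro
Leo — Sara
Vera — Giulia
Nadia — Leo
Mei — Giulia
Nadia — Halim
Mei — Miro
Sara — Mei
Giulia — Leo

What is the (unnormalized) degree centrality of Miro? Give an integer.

Miro is directly tied to Leo, Mei, and Sara. That is 3 neighbors, so the degree of Miro is 3.

3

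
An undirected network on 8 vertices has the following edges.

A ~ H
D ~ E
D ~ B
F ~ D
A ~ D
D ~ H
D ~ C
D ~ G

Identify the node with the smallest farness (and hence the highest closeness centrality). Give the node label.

D

Farness (sum of distances to all others) for each node — A:12, B:13, C:13, D:7, E:13, F:13, G:13, H:12.
The smallest farness is 7, for D, so D has the highest closeness.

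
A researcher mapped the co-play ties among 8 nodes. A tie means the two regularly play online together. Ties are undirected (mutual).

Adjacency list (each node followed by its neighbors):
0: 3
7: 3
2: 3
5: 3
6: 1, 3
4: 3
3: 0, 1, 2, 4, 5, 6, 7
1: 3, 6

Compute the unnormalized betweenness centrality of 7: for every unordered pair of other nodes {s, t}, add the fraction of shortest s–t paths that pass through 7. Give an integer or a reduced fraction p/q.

No shortest path between any pair of other nodes passes through 7.
Summing the contributions gives betweenness(7) = 0.

0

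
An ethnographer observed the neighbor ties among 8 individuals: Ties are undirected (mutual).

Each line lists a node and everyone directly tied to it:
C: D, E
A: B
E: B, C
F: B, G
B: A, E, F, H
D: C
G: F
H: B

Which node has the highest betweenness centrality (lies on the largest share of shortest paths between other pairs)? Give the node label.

B

Unnormalized betweenness of each node: A:0, B:17, C:6, D:0, E:10, F:6, G:0, H:0.
B has the largest value, 17, making it the main broker — the node through which the most shortest paths run.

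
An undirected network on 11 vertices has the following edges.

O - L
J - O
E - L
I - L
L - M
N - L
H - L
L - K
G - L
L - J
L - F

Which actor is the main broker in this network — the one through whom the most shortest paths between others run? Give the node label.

Unnormalized betweenness of each node: E:0, F:0, G:0, H:0, I:0, J:0, K:0, L:44, M:0, N:0, O:0.
L has the largest value, 44, making it the main broker — the node through which the most shortest paths run.

L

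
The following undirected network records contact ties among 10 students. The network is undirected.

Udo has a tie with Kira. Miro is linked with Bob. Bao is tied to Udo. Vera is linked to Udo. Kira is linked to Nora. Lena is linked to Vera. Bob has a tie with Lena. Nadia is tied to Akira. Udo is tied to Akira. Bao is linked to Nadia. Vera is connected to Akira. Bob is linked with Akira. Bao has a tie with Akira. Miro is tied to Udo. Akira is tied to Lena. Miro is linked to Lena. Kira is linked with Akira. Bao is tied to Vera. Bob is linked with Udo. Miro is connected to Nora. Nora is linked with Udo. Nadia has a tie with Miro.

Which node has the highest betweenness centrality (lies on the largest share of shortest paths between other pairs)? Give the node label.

Udo

Unnormalized betweenness of each node: Akira:83/12, Bao:5/6, Bob:1/2, Kira:1/2, Lena:13/12, Miro:49/12, Nadia:3/4, Nora:1/2, Udo:85/12, Vera:3/4.
Udo has the largest value, 85/12, making it the main broker — the node through which the most shortest paths run.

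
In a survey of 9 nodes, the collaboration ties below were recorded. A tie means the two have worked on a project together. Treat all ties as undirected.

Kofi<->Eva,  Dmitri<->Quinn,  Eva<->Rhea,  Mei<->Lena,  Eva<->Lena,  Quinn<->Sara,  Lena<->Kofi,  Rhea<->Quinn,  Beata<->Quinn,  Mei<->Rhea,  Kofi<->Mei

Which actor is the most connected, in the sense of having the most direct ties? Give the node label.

Quinn

Degrees — Beata:1, Dmitri:1, Eva:3, Kofi:3, Lena:3, Mei:3, Quinn:4, Rhea:3, Sara:1.
The maximum is 4, attained only by Quinn.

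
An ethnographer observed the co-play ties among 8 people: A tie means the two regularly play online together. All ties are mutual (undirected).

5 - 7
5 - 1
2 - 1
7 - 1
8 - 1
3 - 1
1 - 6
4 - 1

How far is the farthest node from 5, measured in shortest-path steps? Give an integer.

2

Distances from 5: 1:1, 2:2, 3:2, 4:2, 6:2, 7:1, 8:2.
The largest is 2 (to 2, 8, 4, 6, and 3), so the eccentricity of 5 is 2.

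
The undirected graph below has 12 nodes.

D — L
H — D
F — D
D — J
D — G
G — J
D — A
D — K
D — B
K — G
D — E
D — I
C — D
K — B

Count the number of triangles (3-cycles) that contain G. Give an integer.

G's neighbors: D, J, and K.
Neighbor pairs that are themselves tied: G–D–J; G–D–K. Each forms one triangle with G, for 2 in total.

2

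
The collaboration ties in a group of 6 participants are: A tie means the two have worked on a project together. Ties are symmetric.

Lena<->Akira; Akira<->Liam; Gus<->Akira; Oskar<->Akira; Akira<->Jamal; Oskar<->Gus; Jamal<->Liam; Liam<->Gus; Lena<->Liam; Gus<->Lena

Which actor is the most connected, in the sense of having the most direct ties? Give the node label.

Degrees — Akira:5, Gus:4, Jamal:2, Lena:3, Liam:4, Oskar:2.
The maximum is 5, attained only by Akira.

Akira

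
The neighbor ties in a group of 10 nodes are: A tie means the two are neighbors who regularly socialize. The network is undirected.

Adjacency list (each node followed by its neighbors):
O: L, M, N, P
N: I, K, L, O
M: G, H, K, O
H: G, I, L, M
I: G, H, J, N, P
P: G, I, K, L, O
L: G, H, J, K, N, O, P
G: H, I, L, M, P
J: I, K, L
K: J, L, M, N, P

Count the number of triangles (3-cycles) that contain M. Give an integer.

1

M's neighbors: G, H, K, and O.
Neighbor pairs that are themselves tied: M–G–H. Each forms one triangle with M, for 1 in total.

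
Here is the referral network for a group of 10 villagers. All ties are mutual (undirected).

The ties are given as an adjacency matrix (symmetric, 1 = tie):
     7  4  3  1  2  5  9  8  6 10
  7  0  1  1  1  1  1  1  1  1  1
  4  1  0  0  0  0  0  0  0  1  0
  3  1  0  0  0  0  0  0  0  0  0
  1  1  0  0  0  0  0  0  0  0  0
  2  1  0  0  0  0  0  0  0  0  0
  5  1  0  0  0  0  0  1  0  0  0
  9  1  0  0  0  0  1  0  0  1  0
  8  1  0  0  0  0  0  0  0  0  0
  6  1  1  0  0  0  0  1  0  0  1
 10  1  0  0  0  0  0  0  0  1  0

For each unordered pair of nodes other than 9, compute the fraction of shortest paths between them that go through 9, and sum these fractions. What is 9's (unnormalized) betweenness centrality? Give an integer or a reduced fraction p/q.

Pairs whose geodesics pass through 9 — 5–6: 1/2.
All other pairs contribute 0.
Summing the contributions gives betweenness(9) = 1/2.

1/2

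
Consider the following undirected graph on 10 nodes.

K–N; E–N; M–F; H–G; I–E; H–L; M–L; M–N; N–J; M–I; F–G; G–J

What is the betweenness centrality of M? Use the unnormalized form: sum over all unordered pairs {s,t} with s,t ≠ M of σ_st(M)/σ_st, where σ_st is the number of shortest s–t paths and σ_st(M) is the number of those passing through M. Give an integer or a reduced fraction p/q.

Pairs whose geodesics pass through M — F–K: 1; F–N: 1; F–L: 1; F–E: 2/2; F–I: 1; J–L: 1/2; J–I: 1/2; K–L: 1; K–H: 1/2; K–I: 1/2; N–L: 1; N–H: 1/2; N–I: 1/2; L–E: 2/2 … (+4 more pairs).
All other pairs contribute 0.
Summing the contributions gives betweenness(M) = 44/3.

44/3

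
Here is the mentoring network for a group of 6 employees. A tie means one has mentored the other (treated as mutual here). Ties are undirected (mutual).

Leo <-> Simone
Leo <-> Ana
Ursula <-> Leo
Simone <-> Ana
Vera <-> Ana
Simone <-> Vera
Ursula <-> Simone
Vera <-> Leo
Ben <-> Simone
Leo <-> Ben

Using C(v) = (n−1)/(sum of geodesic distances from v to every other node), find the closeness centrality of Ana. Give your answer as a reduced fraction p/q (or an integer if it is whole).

5/7

Distances from Ana: Ben:2, Leo:1, Simone:1, Ursula:2, Vera:1. Sum = 7.
n = 6, so closeness = 5/7.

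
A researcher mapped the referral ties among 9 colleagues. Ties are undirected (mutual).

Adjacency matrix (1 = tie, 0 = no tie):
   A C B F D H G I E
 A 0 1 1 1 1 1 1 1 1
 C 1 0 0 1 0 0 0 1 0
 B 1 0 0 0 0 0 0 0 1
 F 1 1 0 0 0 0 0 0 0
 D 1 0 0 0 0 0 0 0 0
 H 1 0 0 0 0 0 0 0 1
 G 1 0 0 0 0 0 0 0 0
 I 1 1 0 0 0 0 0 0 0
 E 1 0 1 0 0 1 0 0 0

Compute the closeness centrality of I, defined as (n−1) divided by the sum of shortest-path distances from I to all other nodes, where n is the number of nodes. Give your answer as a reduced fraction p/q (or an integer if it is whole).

4/7

Distances from I: A:1, B:2, C:1, D:2, E:2, F:2, G:2, H:2. Sum = 14.
n = 9, so closeness = 8/14 = 4/7.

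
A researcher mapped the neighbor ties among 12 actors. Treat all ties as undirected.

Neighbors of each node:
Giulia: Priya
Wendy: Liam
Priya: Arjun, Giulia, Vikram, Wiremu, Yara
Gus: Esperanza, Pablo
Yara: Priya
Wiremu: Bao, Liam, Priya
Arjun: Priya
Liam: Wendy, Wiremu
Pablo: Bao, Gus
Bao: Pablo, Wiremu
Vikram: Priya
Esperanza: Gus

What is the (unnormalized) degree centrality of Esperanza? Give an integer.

Esperanza is directly tied to Gus. That is 1 neighbor, so the degree of Esperanza is 1.

1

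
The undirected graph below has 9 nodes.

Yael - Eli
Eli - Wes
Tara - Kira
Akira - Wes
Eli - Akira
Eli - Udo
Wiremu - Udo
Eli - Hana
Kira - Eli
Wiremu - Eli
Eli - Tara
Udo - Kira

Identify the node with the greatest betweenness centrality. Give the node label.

Eli

Unnormalized betweenness of each node: Akira:0, Eli:23, Hana:0, Kira:1/2, Tara:0, Udo:1/2, Wes:0, Wiremu:0, Yael:0.
Eli has the largest value, 23, making it the main broker — the node through which the most shortest paths run.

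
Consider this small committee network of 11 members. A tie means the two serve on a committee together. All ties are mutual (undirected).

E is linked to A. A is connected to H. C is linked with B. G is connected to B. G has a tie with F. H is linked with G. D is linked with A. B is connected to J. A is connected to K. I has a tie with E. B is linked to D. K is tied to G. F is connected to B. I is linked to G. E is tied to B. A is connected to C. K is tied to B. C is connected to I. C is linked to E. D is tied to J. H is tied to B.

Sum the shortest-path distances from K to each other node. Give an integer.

Distances from K: A:1, B:1, C:2, D:2, E:2, F:2, G:1, H:2, I:2, J:2.
Sum = 1 + 1 + 2 + 2 + 2 + 2 + 1 + 2 + 2 + 2 = 17.

17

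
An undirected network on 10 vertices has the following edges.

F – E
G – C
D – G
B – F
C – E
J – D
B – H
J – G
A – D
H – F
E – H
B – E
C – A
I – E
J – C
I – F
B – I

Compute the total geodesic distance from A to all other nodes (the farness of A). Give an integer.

20

Distances from A: B:3, C:1, D:1, E:2, F:3, G:2, H:3, I:3, J:2.
Sum = 3 + 1 + 1 + 2 + 3 + 2 + 3 + 3 + 2 = 20.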